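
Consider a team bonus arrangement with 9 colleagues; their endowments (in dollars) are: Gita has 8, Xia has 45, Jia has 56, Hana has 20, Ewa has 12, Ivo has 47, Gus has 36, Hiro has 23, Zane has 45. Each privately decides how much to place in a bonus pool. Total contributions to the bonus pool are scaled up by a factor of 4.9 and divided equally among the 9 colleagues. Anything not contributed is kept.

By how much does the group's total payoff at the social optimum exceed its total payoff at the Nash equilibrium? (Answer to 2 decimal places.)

1138.80 dollars

The private return per contributed unit is 4.9/9 = 0.5444 < 1 for every player regardless of endowment, so the Nash equilibrium is zero contribution and the group total is Σ E_j = 8 + 45 + 56 + 20 + 12 + 47 + 36 + 23 + 45 = 292.
Each contributed unit returns 4.900 to the group, so the social optimum is full contribution by everyone: group total = 4.900 × 292 = 1430.80.
Efficiency loss = (4.900 − 1) × 292 = 1138.80.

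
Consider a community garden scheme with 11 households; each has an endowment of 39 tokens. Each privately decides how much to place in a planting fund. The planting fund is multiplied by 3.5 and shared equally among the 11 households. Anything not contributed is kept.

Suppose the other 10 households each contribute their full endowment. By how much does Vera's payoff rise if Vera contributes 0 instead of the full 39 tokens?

Switching from a contribution of 39 to 0 lets Vera keep an extra 39 tokens, but lowers the planting fund by 39, which costs Vera their own share of that drop: 3.5/11 × 39 = 12.41.
Net gain = 39 − 12.41 = 26.59. The private return per contributed unit (0.3182) is below 1, so free-riding is indeed the best response regardless of what the others do.

26.59 tokens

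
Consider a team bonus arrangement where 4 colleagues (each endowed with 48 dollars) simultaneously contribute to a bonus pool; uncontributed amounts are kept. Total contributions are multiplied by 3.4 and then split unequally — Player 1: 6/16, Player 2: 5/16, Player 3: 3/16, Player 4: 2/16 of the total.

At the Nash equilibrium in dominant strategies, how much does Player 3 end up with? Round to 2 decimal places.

Player j's private return per contributed unit is 3.4 × (j's share). Contributing is weakly dominant for j when that share is at least 1/3.4 = 0.2941, and contributing 0 is dominant otherwise.
The shares above 0.2941 belong to Player 1 and Player 2, contributing 48 each; the remaining 2 contribute 0. Total contributed: 96.
Player 3 keeps 48 and receives 3.4 × 96 × 3/16 = 61.20 from the bonus pool, for a payoff of 109.20.

109.20 dollars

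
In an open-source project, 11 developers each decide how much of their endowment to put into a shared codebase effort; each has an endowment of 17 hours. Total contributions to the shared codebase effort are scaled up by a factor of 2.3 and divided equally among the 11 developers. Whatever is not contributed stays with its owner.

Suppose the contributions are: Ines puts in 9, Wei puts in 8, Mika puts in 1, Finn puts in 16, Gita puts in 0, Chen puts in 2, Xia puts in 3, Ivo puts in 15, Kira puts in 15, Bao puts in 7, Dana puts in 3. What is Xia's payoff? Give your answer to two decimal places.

Total contributed: 9 + 8 + 1 + 16 + 0 + 2 + 3 + 15 + 15 + 7 + 3 = 79.
Each receives 2.3 × 79 / 11 = 16.52 from the shared codebase effort.
Xia keeps 17 − 3 = 14, so Xia's payoff is 14 + 16.52 = 30.52.

30.52 hours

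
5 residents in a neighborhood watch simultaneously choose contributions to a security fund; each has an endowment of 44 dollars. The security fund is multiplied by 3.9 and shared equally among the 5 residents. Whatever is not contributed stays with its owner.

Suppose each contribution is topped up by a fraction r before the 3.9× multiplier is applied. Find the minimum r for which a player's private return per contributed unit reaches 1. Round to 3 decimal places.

With matching at rate r, one contributed unit becomes (1 + r) in the security fund and returns 3.9 × (1 + r) / 5 to the contributor.
Setting this equal to 1: 1 + r = 5/3.9 = 1.2821.
So the minimum matching rate is r = 1.2821 − 1 = 0.282.

0.282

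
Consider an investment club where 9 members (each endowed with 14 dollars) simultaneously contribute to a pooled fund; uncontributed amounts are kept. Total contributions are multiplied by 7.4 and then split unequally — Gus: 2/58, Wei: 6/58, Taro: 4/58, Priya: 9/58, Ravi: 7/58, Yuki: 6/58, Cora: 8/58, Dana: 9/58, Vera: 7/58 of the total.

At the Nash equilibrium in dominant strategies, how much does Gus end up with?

24.72 dollars

A player with share s gets back 7.4·s per unit contributed, so full contribution is dominant for anyone with s > 1/7.4 = 0.1351 and zero contribution is dominant for anyone below.
Priya, Cora and Dana clear that bar, contributing 14 each; the remaining 6 contribute 0. Total contributed: 42.
Gus keeps 14 and receives 7.4 × 42 × 2/58 = 10.72 from the pooled fund, for a payoff of 24.72.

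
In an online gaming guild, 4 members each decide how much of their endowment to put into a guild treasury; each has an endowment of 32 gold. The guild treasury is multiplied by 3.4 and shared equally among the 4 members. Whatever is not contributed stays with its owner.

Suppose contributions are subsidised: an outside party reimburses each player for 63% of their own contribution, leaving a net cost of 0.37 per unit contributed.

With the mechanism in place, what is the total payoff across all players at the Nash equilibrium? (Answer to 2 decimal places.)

515.84 gold

With the mechanism, a contributed unit returns (3.4/4) / 0.37 = 2.2973 per unit of net cost to the contributor — now above 1 — so contributing fully is weakly dominant for every player.
At the Nash equilibrium everyone contributes 32. Group total payoff = 4 × (32 × 0.63 + 3.4 × 32) = 515.84.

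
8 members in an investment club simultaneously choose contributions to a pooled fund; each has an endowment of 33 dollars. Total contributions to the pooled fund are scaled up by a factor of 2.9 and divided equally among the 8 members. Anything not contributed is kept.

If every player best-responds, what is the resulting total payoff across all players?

Each contributed unit returns 2.9/8 = 0.3625 to its contributor — below 1 — so contributing 0 is dominant for every player. At the Nash equilibrium everyone keeps their 33, and the group total is 8 × 33 = 264.

264.00 dollars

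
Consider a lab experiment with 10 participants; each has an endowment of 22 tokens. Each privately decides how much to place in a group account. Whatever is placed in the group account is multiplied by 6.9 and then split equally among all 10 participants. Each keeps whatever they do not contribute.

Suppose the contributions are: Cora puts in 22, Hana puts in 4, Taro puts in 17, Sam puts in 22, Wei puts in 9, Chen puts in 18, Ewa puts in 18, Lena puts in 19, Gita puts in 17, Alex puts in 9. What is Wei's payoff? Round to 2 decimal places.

119.95 tokens

Total contributed: 22 + 4 + 17 + 22 + 9 + 18 + 18 + 19 + 17 + 9 = 155.
Each receives 6.9 × 155 / 10 = 106.95 from the group account.
Wei keeps 22 − 9 = 13, so Wei's payoff is 13 + 106.95 = 119.95.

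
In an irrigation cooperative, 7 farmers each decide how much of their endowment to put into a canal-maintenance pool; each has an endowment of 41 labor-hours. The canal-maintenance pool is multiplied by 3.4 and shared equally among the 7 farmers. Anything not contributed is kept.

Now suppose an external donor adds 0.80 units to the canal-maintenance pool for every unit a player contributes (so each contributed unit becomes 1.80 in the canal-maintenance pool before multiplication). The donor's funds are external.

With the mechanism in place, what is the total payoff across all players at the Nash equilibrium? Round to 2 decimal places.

287.00 labor-hours

Even with the mechanism, each unit contributed returns only 3.4 × 1.80 / 7 = 0.8743 per unit of net cost, so contributing nothing is still dominant.
Everyone keeps their endowment and the group total is 7 × 41 = 287.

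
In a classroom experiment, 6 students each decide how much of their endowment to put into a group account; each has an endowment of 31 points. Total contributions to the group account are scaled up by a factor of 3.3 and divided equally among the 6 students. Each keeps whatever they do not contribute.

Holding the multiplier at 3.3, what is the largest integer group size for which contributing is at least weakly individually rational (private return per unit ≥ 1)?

Private return per unit is 3.3/(group size), which is ≥ 1 whenever the group size is ≤ 3.3.
The largest such integer is 3.

3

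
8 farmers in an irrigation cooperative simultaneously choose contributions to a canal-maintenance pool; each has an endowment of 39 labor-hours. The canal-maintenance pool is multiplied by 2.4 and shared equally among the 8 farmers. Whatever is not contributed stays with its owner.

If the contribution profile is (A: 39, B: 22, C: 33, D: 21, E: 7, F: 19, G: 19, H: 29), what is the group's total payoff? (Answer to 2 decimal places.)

576.60 labor-hours

Total contributed: 39 + 22 + 33 + 21 + 7 + 19 + 19 + 29 = 189; total kept: 8 × 39 − 189 = 123.
The canal-maintenance pool pays out 2.4 × 189 = 453.60 in aggregate.
Group total = 123 + 453.60 = 576.60.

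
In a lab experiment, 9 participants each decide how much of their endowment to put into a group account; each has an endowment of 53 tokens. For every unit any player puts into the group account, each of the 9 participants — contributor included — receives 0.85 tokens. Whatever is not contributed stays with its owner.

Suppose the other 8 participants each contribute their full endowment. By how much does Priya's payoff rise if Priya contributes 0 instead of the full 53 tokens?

Switching from a contribution of 53 to 0 lets Priya keep an extra 53 tokens, but lowers the group account by 53, which costs Priya their own share of that drop: 0.85 × 53 = 45.05.
Net gain = 53 − 45.05 = 7.95. The private return per contributed unit (0.85) is below 1, so free-riding is indeed the best response regardless of what the others do.

7.95 tokens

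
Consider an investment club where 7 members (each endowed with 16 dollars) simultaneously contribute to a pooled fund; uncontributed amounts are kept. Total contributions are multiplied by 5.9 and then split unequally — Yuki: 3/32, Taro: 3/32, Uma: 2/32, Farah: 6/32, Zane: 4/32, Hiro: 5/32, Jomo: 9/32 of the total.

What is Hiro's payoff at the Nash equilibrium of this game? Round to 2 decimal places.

45.50 dollars

A player with share s gets back 5.9·s per unit contributed, so full contribution is dominant for anyone with s > 1/5.9 = 0.1695 and zero contribution is dominant for anyone below.
The shares above 0.1695 belong to Farah and Jomo, contributing 16 each; the remaining 5 contribute 0. Total contributed: 32.
Hiro keeps 16 and receives 5.9 × 32 × 5/32 = 29.50 from the pooled fund, for a payoff of 45.50.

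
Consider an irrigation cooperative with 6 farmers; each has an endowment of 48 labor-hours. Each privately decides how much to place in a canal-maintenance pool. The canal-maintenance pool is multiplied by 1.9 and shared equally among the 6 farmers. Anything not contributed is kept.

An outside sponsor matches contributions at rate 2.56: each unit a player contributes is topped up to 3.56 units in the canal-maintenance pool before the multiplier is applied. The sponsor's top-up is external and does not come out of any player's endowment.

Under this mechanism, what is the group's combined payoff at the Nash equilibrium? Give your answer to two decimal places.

1948.03 labor-hours

The effective private return per unit is now 1.9 × 3.56 / 6 = 1.1273 > 1, so every player's dominant strategy flips to full contribution.
At the Nash equilibrium everyone contributes 48. Group total payoff = 1.9 × 3.56 × 288 = 1948.03.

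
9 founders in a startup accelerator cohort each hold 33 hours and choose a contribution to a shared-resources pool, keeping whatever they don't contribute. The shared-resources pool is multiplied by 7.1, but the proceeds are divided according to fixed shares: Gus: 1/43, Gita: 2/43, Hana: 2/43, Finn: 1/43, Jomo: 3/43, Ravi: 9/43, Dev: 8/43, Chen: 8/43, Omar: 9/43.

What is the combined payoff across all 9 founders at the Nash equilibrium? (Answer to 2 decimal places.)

1102.20 hours

Each unit j contributes comes back to j as 7.1 × (j's share), so j prefers to contribute only if that share exceeds 1/7.1 = 0.1408; otherwise keeping the unit dominates.
Ravi, Dev, Chen and Omar clear that bar, contributing 33 each; the remaining 5 contribute 0. Total contributed: 132.
The shared-resources pool pays out 7.1 × 132 = 937.20 in total (split across the unequal shares, but the aggregate is all that matters for the group sum).
The 5 free-riders keep 33 each, adding 165. Group total = 165 + 937.20 = 1102.20.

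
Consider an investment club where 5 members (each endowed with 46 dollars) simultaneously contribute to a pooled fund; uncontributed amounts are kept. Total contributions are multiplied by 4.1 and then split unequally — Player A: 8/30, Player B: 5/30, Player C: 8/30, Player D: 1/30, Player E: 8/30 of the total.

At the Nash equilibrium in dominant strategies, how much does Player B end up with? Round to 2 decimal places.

Player j's private return per contributed unit is 4.1 × (j's share). Contributing is weakly dominant for j when that share is at least 1/4.1 = 0.2439, and contributing 0 is dominant otherwise.
Player A, Player C and Player E are above the threshold, contributing 46 each; the remaining 2 contribute 0. Total contributed: 138.
Player B keeps 46 and receives 4.1 × 138 × 5/30 = 94.30 from the pooled fund, for a payoff of 140.30.

140.30 dollars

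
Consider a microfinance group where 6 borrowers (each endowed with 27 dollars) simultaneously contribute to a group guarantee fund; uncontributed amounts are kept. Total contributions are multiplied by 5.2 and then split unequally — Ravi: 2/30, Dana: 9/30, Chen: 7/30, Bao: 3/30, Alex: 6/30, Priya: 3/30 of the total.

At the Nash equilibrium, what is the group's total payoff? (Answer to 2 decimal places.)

A player with share s gets back 5.2·s per unit contributed, so full contribution is dominant for anyone with s > 1/5.2 = 0.1923 and zero contribution is dominant for anyone below.
Dana, Chen and Alex clear that bar, contributing 27 each; the remaining 3 contribute 0. Total contributed: 81.
The group guarantee fund pays out 5.2 × 81 = 421.20 in total (split across the unequal shares, but the aggregate is all that matters for the group sum).
The 3 free-riders keep 27 each, adding 81. Group total = 81 + 421.20 = 502.20.

502.20 dollars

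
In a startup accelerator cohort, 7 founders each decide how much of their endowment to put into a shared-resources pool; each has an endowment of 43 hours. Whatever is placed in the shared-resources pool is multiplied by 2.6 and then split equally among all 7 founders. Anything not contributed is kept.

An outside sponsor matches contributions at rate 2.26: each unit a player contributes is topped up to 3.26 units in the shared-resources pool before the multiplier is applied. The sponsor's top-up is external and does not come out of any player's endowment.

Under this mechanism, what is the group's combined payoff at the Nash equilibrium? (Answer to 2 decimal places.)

2551.28 hours

With the mechanism, a contributed unit returns 2.6 × 3.26 / 7 = 1.2109 per unit of net cost to the contributor — now above 1 — so contributing fully is weakly dominant for every player.
So the Nash equilibrium is full contribution by all 7; the group earns 2.6 × 3.26 × 301 = 2551.28.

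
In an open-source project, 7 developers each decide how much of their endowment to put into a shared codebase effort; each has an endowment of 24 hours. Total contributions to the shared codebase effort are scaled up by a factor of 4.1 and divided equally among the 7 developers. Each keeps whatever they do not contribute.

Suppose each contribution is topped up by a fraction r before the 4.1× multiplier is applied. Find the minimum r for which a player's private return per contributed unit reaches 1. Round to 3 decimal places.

With matching at rate r, one contributed unit becomes (1 + r) in the shared codebase effort and returns 4.1 × (1 + r) / 7 to the contributor.
Setting this equal to 1: 1 + r = 7/4.1 = 1.7073.
So the minimum matching rate is r = 1.7073 − 1 = 0.707.

0.707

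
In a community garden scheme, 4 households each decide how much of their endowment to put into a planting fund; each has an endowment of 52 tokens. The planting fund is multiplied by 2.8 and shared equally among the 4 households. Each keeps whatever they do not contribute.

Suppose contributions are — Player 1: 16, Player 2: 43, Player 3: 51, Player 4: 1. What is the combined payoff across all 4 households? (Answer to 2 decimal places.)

Total contributed: 16 + 43 + 51 + 1 = 111; total kept: 4 × 52 − 111 = 97.
The planting fund pays out 2.8 × 111 = 310.80 in aggregate.
Group total = 97 + 310.80 = 407.80.

407.80 tokens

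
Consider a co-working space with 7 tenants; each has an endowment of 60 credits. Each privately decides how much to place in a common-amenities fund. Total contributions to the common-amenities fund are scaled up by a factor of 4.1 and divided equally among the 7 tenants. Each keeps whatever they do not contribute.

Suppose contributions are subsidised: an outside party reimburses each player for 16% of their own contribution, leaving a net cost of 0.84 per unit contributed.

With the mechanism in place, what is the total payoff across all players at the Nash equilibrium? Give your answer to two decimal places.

420.00 credits

The effective private return is (4.1/7) / 0.84 = 0.6973, which is still under 1, so the mechanism doesn't change anyone's dominant strategy: zero contribution.
Everyone keeps their endowment and the group total is 7 × 60 = 420.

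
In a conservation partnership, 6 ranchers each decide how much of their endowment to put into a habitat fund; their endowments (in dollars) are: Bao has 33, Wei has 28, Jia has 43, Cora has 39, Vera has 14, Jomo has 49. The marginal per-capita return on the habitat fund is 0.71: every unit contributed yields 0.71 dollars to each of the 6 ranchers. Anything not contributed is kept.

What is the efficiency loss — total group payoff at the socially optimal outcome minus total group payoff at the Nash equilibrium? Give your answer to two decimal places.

671.56 dollars

The private return per contributed unit is 0.71 < 1 for everyone, so the Nash equilibrium is zero contribution and the group total is Σ E_j = 33 + 28 + 43 + 39 + 14 + 49 = 206.
Each contributed unit returns 4.260 to the group, so the social optimum is full contribution by everyone: group total = 4.260 × 206 = 877.56.
Efficiency loss = (4.260 − 1) × 206 = 671.56.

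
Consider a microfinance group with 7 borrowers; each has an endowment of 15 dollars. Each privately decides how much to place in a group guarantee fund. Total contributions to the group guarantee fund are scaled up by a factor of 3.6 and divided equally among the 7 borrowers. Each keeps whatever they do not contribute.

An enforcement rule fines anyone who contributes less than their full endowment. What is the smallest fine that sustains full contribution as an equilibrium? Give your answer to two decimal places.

7.29 dollars

Given the others contribute fully, the best deviation is to contribute 0 (any partial contribution still incurs the fine and gives up units whose private return 0.5143 is below 1).
Deviating from 15 to 0 saves 15 dollars but forfeits the deviator's share of the drop in the group guarantee fund: 3.6/7 × 15 = 7.71.
So the deviation gain is 15 − 7.71 = 7.29, and the fine must be at least 7.29 dollars to wipe it out.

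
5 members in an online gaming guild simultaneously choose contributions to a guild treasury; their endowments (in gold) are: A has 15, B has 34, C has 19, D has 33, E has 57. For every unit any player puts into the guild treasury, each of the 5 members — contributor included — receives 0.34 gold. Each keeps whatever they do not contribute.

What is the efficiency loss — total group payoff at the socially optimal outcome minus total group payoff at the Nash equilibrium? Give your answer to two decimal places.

The private return per contributed unit is 0.34 < 1 for everyone, so the Nash equilibrium is zero contribution and the group total is Σ E_j = 15 + 34 + 19 + 33 + 57 = 158.
Each contributed unit returns 1.700 to the group, so the social optimum is full contribution by everyone: group total = 1.700 × 158 = 268.60.
Efficiency loss = (1.700 − 1) × 158 = 110.60.

110.60 gold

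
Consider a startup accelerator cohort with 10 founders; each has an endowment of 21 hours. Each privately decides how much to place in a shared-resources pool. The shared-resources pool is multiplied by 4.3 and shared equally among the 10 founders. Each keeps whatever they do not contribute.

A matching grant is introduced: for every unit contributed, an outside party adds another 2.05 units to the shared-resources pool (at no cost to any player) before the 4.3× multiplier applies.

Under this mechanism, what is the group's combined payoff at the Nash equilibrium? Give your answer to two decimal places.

With the mechanism, a contributed unit returns 4.3 × 3.05 / 10 = 1.3115 per unit of net cost to the contributor — now above 1 — so contributing fully is weakly dominant for every player.
At the Nash equilibrium everyone contributes 21. Group total payoff = 4.3 × 3.05 × 210 = 2754.15.

2754.15 hours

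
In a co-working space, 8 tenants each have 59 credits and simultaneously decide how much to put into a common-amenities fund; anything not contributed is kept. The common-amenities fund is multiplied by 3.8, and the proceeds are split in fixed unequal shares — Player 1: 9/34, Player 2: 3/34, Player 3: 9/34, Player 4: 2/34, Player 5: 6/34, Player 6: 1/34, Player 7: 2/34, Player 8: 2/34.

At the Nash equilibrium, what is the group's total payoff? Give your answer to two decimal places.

Each unit j contributes comes back to j as 3.8 × (j's share), so j prefers to contribute only if that share exceeds 1/3.8 = 0.2632; otherwise keeping the unit dominates.
The shares above 0.2632 belong to Player 1 and Player 3, contributing 59 each; the remaining 6 contribute 0. Total contributed: 118.
The common-amenities fund pays out 3.8 × 118 = 448.40 in total (split across the unequal shares, but the aggregate is all that matters for the group sum).
The 6 free-riders keep 59 each, adding 354. Group total = 354 + 448.40 = 802.40.

802.40 credits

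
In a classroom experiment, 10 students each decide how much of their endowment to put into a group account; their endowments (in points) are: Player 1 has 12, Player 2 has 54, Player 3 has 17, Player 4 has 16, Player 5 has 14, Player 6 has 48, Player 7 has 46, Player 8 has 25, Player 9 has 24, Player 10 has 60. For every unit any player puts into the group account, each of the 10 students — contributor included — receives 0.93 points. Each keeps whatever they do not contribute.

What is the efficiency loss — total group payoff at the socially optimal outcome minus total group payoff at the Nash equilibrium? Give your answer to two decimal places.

2622.80 points

The private return per contributed unit is 0.93 < 1 for everyone, so the Nash equilibrium is zero contribution and the group total is Σ E_j = 12 + 54 + 17 + 16 + 14 + 48 + 46 + 25 + 24 + 60 = 316.
Each contributed unit returns 9.300 to the group, so the social optimum is full contribution by everyone: group total = 9.300 × 316 = 2938.80.
Efficiency loss = (9.300 − 1) × 316 = 2622.80.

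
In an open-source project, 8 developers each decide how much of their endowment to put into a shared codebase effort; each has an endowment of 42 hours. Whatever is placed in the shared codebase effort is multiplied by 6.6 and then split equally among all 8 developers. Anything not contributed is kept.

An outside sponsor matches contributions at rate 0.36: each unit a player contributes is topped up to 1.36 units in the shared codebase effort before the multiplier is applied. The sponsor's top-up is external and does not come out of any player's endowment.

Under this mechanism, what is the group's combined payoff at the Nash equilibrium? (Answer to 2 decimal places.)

3015.94 hours

With the mechanism, a contributed unit returns 6.6 × 1.36 / 8 = 1.1220 per unit of net cost to the contributor — now above 1 — so contributing fully is weakly dominant for every player.
So the Nash equilibrium is full contribution by all 8; the group earns 6.6 × 1.36 × 336 = 3015.94.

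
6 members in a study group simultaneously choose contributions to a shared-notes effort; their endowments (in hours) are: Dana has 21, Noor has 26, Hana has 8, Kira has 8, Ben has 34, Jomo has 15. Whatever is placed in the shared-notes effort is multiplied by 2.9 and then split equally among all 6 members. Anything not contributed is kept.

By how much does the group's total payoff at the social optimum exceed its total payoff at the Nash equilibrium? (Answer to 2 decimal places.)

212.80 hours

The private return per contributed unit is 2.9/6 = 0.4833 < 1 for every player regardless of endowment, so the Nash equilibrium is zero contribution and the group total is Σ E_j = 21 + 26 + 8 + 8 + 34 + 15 = 112.
Each contributed unit returns 2.900 to the group, so the social optimum is full contribution by everyone: group total = 2.900 × 112 = 324.80.
Efficiency loss = (2.900 − 1) × 112 = 212.80.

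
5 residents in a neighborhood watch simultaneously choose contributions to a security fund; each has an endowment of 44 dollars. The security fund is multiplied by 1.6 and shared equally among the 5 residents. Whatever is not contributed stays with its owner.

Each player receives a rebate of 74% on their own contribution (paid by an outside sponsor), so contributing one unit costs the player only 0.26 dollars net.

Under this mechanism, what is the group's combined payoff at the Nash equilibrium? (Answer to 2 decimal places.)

514.80 dollars

Under the mechanism each unit contributed yields (1.6/5) / 0.26 = 1.2308 back to its contributor per unit of net cost, which exceeds 1, making full contribution the dominant choice for everyone.
At the Nash equilibrium everyone contributes 44. Group total payoff = 5 × (44 × 0.74 + 1.6 × 44) = 514.80.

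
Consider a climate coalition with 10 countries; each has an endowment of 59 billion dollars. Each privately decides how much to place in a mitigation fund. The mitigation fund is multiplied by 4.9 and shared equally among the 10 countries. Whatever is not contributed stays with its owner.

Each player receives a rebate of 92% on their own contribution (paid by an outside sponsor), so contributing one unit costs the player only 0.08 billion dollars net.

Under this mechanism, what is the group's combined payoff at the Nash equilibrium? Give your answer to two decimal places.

3433.80 billion dollars

The effective private return per unit is now (4.9/10) / 0.08 = 6.1250 > 1, so every player's dominant strategy flips to full contribution.
At the Nash equilibrium everyone contributes 59. Group total payoff = 10 × (59 × 0.92 + 4.9 × 59) = 3433.80.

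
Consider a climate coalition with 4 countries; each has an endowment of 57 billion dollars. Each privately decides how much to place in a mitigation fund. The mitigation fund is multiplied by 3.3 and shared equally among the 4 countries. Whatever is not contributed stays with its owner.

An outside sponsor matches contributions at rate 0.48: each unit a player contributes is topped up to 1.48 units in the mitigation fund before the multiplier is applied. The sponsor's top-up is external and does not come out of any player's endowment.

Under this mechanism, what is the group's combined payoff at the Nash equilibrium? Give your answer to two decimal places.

The effective private return per unit is now 3.3 × 1.48 / 4 = 1.2210 > 1, so every player's dominant strategy flips to full contribution.
So the Nash equilibrium is full contribution by all 4; the group earns 3.3 × 1.48 × 228 = 1113.55.

1113.55 billion dollars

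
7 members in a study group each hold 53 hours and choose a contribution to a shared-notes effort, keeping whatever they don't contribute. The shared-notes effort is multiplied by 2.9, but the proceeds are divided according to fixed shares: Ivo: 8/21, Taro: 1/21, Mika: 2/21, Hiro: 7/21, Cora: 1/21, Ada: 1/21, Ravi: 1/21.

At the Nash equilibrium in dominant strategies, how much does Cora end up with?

60.32 hours

Each unit j contributes comes back to j as 2.9 × (j's share), so j prefers to contribute only if that share exceeds 1/2.9 = 0.3448; otherwise keeping the unit dominates.
Only Ivo (8/21) clears that bar, contributing 53; the remaining 6 contribute 0. Total contributed: 53.
Cora keeps 53 and receives 2.9 × 53 × 1/21 = 7.32 from the shared-notes effort, for a payoff of 60.32.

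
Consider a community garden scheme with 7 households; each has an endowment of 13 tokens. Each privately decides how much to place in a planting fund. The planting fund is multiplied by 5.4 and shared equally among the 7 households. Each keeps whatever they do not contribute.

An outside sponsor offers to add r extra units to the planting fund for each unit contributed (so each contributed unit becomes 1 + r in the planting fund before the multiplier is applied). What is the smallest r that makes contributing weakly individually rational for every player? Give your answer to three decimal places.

0.296

With matching at rate r, one contributed unit becomes (1 + r) in the planting fund and returns 5.4 × (1 + r) / 7 to the contributor.
Setting this equal to 1: 1 + r = 7/5.4 = 1.2963.
So the minimum matching rate is r = 1.2963 − 1 = 0.296.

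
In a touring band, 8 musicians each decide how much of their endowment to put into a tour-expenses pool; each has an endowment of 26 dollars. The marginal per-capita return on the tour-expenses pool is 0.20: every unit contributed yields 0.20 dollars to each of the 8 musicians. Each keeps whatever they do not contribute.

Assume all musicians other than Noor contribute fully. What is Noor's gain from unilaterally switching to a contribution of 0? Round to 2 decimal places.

20.80 dollars

Switching from a contribution of 26 to 0 lets Noor keep an extra 26 dollars, but lowers the tour-expenses pool by 26, which costs Noor their own share of that drop: 0.20 × 26 = 5.20.
Net gain = 26 − 5.20 = 20.80. The private return per contributed unit (0.20) is below 1, so free-riding is indeed the best response regardless of what the others do.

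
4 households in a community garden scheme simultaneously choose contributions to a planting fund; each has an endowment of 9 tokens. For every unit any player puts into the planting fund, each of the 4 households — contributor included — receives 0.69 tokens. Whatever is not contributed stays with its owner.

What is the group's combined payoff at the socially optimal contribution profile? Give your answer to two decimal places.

Each contributed unit returns 2.760 to the group as a whole (0.69 to each of 4 players), which exceeds 1, so the social optimum is full contribution: group total = 2.760 × 36 = 99.36.

99.36 tokens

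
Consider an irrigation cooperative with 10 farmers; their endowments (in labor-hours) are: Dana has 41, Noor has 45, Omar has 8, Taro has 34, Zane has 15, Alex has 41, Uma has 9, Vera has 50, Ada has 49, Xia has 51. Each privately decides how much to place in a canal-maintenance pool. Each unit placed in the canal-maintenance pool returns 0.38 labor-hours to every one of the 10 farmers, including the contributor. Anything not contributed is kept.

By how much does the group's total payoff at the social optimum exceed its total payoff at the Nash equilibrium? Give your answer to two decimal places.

960.40 labor-hours

The private return per contributed unit is 0.38 < 1 for everyone, so the Nash equilibrium is zero contribution and the group total is Σ E_j = 41 + 45 + 8 + 34 + 15 + 41 + 9 + 50 + 49 + 51 = 343.
Each contributed unit returns 3.800 to the group, so the social optimum is full contribution by everyone: group total = 3.800 × 343 = 1303.40.
Efficiency loss = (3.800 − 1) × 343 = 960.40.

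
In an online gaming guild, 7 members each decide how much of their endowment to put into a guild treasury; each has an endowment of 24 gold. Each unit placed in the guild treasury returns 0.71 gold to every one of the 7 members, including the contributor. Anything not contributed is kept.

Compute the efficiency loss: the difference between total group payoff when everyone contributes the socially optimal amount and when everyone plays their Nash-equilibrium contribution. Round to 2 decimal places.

666.96 gold

The private return per contributed unit is 0.71 < 1, so contributing 0 is dominant for every player. At the Nash equilibrium everyone keeps their 24, and the group total is 7 × 24 = 168.
Each contributed unit returns 4.970 to the group as a whole (0.71 to each of 7 players), which exceeds 1, so the social optimum is full contribution: group total = 4.970 × 168 = 834.96.
Efficiency loss = 834.96 − 168 = 666.96.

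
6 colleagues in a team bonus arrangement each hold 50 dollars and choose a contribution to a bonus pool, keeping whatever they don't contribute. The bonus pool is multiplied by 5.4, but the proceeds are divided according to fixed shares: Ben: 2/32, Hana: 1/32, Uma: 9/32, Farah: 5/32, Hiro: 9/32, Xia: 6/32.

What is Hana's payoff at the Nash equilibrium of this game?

75.31 dollars

Player j's private return per contributed unit is 5.4 × (j's share). Contributing is weakly dominant for j when that share is at least 1/5.4 = 0.1852, and contributing 0 is dominant otherwise.
Uma, Hiro and Xia are above the threshold, contributing 50 each; the remaining 3 contribute 0. Total contributed: 150.
Hana keeps 50 and receives 5.4 × 150 × 1/32 = 25.31 from the bonus pool, for a payoff of 75.31.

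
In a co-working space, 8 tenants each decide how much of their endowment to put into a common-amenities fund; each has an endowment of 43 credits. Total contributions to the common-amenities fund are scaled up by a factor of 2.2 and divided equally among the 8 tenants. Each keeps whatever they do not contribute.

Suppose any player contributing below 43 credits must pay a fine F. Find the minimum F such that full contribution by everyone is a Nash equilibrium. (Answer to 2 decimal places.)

Given the others contribute fully, the best deviation is to contribute 0 (any partial contribution still incurs the fine and gives up units whose private return 0.2750 is below 1).
Deviating from 43 to 0 saves 43 credits but forfeits the deviator's share of the drop in the common-amenities fund: 2.2/8 × 43 = 11.82.
So the deviation gain is 43 − 11.82 = 31.18, and the fine must be at least 31.18 credits to wipe it out.

31.18 credits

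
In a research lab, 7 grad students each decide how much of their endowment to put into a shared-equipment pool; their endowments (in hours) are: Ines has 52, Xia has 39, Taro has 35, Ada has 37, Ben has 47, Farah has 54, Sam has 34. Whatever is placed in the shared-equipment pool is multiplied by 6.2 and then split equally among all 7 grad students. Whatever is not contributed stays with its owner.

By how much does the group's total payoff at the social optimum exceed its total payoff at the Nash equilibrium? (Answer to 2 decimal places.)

1549.60 hours

The private return per contributed unit is 6.2/7 = 0.8857 < 1 for every player regardless of endowment, so the Nash equilibrium is zero contribution and the group total is Σ E_j = 52 + 39 + 35 + 37 + 47 + 54 + 34 = 298.
Each contributed unit returns 6.200 to the group, so the social optimum is full contribution by everyone: group total = 6.200 × 298 = 1847.60.
Efficiency loss = (6.200 − 1) × 298 = 1549.60.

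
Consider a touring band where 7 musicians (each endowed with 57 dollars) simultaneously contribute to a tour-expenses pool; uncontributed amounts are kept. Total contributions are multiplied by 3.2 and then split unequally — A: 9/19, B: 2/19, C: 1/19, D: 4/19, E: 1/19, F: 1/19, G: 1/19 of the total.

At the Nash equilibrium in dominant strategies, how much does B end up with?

76.20 dollars

A player with share s gets back 3.2·s per unit contributed, so full contribution is dominant for anyone with s > 1/3.2 = 0.3125 and zero contribution is dominant for anyone below.
The only share above 0.3125 is A's 9/19, contributing 57; the remaining 6 contribute 0. Total contributed: 57.
B keeps 57 and receives 3.2 × 57 × 2/19 = 19.20 from the tour-expenses pool, for a payoff of 76.20.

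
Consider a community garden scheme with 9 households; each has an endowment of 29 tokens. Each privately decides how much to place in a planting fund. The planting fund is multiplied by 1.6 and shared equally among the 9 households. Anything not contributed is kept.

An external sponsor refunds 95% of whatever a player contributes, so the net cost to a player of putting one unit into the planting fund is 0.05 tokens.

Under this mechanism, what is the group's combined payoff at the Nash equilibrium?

665.55 tokens

Under the mechanism each unit contributed yields (1.6/9) / 0.05 = 3.5556 back to its contributor per unit of net cost, which exceeds 1, making full contribution the dominant choice for everyone.
At the Nash equilibrium everyone contributes 29. Group total payoff = 9 × (29 × 0.95 + 1.6 × 29) = 665.55.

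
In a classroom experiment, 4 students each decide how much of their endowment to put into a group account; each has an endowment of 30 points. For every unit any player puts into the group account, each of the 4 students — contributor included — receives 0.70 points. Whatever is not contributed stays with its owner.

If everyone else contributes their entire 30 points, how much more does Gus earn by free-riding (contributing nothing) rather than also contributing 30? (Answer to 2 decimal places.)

9.00 points

Switching from a contribution of 30 to 0 lets Gus keep an extra 30 points, but lowers the group account by 30, which costs Gus their own share of that drop: 0.70 × 30 = 21.00.
Net gain = 30 − 21.00 = 9.00. The private return per contributed unit (0.70) is below 1, so free-riding is indeed the best response regardless of what the others do.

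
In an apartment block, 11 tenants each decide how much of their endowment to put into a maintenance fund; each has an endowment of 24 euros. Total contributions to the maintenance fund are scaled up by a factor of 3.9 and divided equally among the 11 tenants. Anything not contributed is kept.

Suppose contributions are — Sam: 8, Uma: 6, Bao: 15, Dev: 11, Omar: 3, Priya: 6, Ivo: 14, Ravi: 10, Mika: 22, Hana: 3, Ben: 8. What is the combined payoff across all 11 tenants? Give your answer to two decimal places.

571.40 euros

Total contributed: 8 + 6 + 15 + 11 + 3 + 6 + 14 + 10 + 22 + 3 + 8 = 106; total kept: 11 × 24 − 106 = 158.
The maintenance fund pays out 3.9 × 106 = 413.40 in aggregate.
Group total = 158 + 413.40 = 571.40.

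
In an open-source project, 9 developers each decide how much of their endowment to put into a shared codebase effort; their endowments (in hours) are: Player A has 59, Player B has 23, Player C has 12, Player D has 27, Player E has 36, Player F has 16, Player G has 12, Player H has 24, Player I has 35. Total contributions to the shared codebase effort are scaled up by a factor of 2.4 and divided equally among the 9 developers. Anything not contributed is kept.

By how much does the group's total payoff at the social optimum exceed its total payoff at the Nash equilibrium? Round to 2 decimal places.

341.60 hours

The private return per contributed unit is 2.4/9 = 0.2667 < 1 for every player regardless of endowment, so the Nash equilibrium is zero contribution and the group total is Σ E_j = 59 + 23 + 12 + 27 + 36 + 16 + 12 + 24 + 35 = 244.
Each contributed unit returns 2.400 to the group, so the social optimum is full contribution by everyone: group total = 2.400 × 244 = 585.60.
Efficiency loss = (2.400 − 1) × 244 = 341.60.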